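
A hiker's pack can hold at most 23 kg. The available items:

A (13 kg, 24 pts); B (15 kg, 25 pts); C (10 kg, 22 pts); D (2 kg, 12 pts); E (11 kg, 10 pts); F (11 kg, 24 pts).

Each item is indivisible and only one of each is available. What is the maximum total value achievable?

Check high-value combinations within 23 kg:
- C+D+F: weight 10+2+11=23, value 22+12+24=58
- C+F: weight 10+11=21, value 22+24=46
- A+C: weight 13+10=23, value 24+22=46
- C+D+E: weight 10+2+11=23, value 22+12+10=44
Best: 58 pts.

58 pts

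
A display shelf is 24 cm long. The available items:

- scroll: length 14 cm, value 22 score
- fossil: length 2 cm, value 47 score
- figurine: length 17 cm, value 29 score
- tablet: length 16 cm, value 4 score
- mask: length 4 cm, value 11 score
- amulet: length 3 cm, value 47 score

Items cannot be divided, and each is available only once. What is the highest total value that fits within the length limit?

Check high-value combinations within 24 cm:
- scroll+fossil+mask+amulet: length 14+2+4+3=23, value 22+47+11+47=127
- fossil+figurine+amulet: length 2+17+3=22, value 47+29+47=123
- scroll+fossil+amulet: length 14+2+3=19, value 22+47+47=116
- fossil+mask+amulet: length 2+4+3=9, value 47+11+47=105
- fossil+tablet+amulet: length 2+16+3=21, value 47+4+47=98
Best: 127 score.

127 score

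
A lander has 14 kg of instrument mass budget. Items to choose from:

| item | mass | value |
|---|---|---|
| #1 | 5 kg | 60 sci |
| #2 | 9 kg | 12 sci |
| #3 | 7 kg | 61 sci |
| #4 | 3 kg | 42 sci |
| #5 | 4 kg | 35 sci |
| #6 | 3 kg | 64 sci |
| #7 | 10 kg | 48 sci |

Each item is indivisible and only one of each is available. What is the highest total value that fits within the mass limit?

167 sci

Check high-value combinations within 14 kg:
- #3+#4+#6: mass 7+3+3=13, value 61+42+64=167
- #1+#4+#6: mass 5+3+3=11, value 60+42+64=166
- #3+#5+#6: mass 7+4+3=14, value 61+35+64=160
Best: 167 sci.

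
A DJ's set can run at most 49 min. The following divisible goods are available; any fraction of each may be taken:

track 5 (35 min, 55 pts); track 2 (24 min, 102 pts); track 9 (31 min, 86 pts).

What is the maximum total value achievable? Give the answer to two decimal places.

Take in order of value per unit:
- track 2 (102/24 per unit): all 24 → value 102, running total 102.00
- track 9 (86/31 per unit): 25 of 31 → value 25×86/31 = 69.3548, running total 171.35
Total 171.35.

171.35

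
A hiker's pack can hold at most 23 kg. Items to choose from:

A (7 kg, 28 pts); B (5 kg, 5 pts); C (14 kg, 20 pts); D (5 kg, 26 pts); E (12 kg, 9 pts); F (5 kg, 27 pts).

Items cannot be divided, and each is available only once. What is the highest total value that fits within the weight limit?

86 pts

Check high-value combinations within 23 kg:
- A+B+D+F: weight 7+5+5+5=22, value 28+5+26+27=86
- A+D+F: weight 7+5+5=17, value 28+26+27=81
- D+E+F: weight 5+12+5=22, value 26+9+27=62
Best: 86 pts.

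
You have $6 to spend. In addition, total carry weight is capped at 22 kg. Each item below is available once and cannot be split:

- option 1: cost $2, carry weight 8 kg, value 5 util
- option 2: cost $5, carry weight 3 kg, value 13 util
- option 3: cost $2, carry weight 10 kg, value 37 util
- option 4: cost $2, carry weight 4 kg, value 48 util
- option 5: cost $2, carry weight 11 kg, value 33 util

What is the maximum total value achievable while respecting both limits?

90 util

Feasible sets respecting both limits:
- option 1+option 3+option 4: cost 6, carry weight 22, value 90
- option 3+option 4: cost 4, carry weight 14, value 85
- option 4+option 5: cost 4, carry weight 15, value 81
Best: 90 util.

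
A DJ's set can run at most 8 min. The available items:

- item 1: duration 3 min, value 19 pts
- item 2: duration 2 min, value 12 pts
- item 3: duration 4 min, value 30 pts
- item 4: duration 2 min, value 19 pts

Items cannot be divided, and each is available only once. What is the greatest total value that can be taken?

61 pts

Check high-value combinations within 8 min:
- item 2+item 3+item 4: duration 2+4+2=8, value 12+30+19=61
- item 1+item 2+item 4: duration 3+2+2=7, value 19+12+19=50
- item 3+item 4: duration 4+2=6, value 30+19=49
- item 1+item 3: duration 3+4=7, value 19+30=49
Best: 61 pts.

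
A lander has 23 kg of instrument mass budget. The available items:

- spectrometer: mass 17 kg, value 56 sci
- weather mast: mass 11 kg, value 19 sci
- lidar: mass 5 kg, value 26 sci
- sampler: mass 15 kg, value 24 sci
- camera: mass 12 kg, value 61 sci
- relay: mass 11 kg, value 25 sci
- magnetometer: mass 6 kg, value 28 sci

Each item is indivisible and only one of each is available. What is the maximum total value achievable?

115 sci

Check high-value combinations within 23 kg:
- lidar+camera+magnetometer: mass 5+12+6=23, value 26+61+28=115
- camera+magnetometer: mass 12+6=18, value 61+28=89
- lidar+camera: mass 5+12=17, value 26+61=87
Best: 115 sci.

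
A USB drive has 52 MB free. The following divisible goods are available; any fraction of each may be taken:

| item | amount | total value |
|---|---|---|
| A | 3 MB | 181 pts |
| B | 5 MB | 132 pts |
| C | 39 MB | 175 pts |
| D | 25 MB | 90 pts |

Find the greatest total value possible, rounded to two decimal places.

Take in order of value per unit:
- A (181/3 per unit): all 3 → value 181, running total 181.00
- B (132/5 per unit): all 5 → value 132, running total 313.00
- C (175/39 per unit): all 39 → value 175, running total 488.00
- D (90/25 per unit): 5 of 25 → value 5×90/25 = 18.0000, running total 506.00
Total 506.00.

506.00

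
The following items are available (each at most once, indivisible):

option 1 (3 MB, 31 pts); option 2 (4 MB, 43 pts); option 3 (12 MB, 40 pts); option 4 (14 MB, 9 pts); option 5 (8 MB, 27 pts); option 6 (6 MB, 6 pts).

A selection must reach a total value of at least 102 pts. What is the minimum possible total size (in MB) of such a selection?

19

Subsets with value ≥ 102, sorted by total size:
- option 1+option 2+option 3: size 19, value 114
- option 1+option 2+option 5+option 6: size 21, value 107
Minimum size: 19 MB.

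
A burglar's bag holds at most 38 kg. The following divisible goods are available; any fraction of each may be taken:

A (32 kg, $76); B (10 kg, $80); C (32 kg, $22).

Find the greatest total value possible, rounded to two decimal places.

146.50

Take in order of value per unit:
- B (80/10 per unit): all 10 → value 80, running total 80.00
- A (76/32 per unit): 28 of 32 → value 28×76/32 = 66.5000, running total 146.50
Total 146.50.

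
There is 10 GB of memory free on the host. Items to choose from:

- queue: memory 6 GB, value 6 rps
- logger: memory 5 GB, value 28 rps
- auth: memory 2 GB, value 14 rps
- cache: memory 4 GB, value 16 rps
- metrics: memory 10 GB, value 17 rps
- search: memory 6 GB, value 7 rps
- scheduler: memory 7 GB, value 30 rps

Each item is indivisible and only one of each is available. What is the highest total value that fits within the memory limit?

Check high-value combinations within 10 GB:
- logger+cache: memory 5+4=9, value 28+16=44
- auth+scheduler: memory 2+7=9, value 14+30=44
- logger+auth: memory 5+2=7, value 28+14=42
- auth+cache: memory 2+4=6, value 14+16=30
- scheduler: memory 7, value 30
Best: 44 rps.

44 rps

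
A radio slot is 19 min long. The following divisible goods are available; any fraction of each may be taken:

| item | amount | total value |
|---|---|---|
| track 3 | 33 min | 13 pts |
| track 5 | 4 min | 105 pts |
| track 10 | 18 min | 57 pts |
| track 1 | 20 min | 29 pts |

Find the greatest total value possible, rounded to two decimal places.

Take in order of value per unit:
- track 5 (105/4 per unit): all 4 → value 105, running total 105.00
- track 10 (57/18 per unit): 15 of 18 → value 15×57/18 = 47.5000, running total 152.50
Total 152.50.

152.50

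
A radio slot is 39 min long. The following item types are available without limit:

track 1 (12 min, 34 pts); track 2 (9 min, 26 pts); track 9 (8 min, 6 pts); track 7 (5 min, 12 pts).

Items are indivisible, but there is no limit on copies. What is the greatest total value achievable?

112 pts

Best value-per-unit is track 2 at 26/9; filling with it alone gives 4×26 = 104.
Optimal mix: 1×track 1 + 3×track 2 → duration 39, value 112.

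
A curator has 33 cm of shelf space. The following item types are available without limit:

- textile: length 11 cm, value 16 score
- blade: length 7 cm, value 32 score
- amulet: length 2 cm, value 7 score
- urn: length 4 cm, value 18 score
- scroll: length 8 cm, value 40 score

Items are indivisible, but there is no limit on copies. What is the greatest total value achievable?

Best value-per-unit is scroll at 40/8, and filling with it alone uses length 4×8=32. No mix of the others beats 4×40 = 160.

160 score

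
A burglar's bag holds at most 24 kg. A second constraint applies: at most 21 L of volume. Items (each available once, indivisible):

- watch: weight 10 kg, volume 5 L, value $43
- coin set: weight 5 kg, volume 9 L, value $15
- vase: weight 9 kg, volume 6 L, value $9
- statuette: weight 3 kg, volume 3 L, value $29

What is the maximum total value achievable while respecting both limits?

$87

Feasible sets respecting both limits:
- watch+coin set+statuette: weight 18, volume 17, value 87
- watch+vase+statuette: weight 22, volume 14, value 81
- watch+statuette: weight 13, volume 8, value 72
Best: $87.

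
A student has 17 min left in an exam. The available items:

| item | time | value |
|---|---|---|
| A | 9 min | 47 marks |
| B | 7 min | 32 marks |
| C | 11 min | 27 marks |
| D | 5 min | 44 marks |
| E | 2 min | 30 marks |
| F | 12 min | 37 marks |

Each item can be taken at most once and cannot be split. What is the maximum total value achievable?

Check high-value combinations within 17 min:
- A+D+E: time 9+5+2=16, value 47+44+30=121
- B+D+E: time 7+5+2=14, value 32+44+30=106
- A+D: time 9+5=14, value 47+44=91
- D+F: time 5+12=17, value 44+37=81
- A+B: time 9+7=16, value 47+32=79
Best: 121 marks.

121 marks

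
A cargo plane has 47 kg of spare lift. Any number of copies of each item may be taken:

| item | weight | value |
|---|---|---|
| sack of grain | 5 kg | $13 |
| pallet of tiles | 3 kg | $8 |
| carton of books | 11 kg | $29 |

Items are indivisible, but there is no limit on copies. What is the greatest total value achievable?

Best value-per-unit is pallet of tiles at 8/3; filling with it alone gives 15×8 = 120.
Optimal mix: 1×sack of grain + 14×pallet of tiles → weight 47, value 125.

$125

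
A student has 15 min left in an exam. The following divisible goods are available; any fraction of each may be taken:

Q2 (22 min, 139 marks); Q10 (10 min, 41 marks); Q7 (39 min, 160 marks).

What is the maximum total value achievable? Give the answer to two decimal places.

94.77

Take in order of value per unit:
- Q2 (139/22 per unit): 15 of 22 → value 15×139/22 = 94.7727, running total 94.77
Total 94.77.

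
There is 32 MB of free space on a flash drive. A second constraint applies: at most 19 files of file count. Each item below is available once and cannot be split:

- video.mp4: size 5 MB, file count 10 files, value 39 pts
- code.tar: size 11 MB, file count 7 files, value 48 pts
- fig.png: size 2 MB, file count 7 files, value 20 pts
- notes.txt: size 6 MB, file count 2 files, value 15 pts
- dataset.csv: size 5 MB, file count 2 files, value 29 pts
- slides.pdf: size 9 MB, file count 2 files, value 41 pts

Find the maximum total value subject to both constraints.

138 pts

Feasible sets respecting both limits:
- code.tar+fig.png+dataset.csv+slides.pdf: size 27, file count 18, value 138
- code.tar+notes.txt+dataset.csv+slides.pdf: size 31, file count 13, value 133
- video.mp4+code.tar+slides.pdf: size 25, file count 19, value 128
Best: 138 pts.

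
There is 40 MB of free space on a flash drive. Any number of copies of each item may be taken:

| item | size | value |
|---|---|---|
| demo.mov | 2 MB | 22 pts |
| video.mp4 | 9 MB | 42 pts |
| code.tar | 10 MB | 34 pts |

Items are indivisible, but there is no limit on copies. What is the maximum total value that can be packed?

440 pts

Best value-per-unit is demo.mov at 22/2, and filling with it alone uses size 20×2=40. No mix of the others beats 20×22 = 440.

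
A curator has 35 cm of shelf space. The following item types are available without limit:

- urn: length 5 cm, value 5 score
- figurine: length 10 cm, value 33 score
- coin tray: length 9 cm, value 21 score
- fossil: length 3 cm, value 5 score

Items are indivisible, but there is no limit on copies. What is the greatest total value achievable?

104 score

Best value-per-unit is figurine at 33/10; filling with it alone gives 3×33 = 99.
Optimal mix: 1×urn + 3×figurine → length 35, value 104.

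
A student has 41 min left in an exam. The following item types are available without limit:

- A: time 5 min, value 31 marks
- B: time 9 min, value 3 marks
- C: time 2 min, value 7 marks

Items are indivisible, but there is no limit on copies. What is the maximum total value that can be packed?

248 marks

Best value-per-unit is A at 31/5, and filling with it alone uses time 8×5=40. No mix of the others beats 8×31 = 248.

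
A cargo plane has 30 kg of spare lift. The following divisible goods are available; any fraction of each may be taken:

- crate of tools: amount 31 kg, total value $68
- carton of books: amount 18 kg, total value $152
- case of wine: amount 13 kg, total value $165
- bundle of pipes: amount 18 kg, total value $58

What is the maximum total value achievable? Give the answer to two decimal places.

Take in order of value per unit:
- case of wine (165/13 per unit): all 13 → value 165, running total 165.00
- carton of books (152/18 per unit): 17 of 18 → value 17×152/18 = 143.5556, running total 308.56
Total 308.56.

308.56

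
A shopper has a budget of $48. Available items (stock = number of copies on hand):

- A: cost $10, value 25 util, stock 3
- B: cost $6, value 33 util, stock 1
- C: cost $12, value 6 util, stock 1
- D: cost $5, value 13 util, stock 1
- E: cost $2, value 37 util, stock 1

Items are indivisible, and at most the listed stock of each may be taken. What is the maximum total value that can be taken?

Best selections within cost 48 and stock limits:
- 3×A + 1×B + 1×D + 1×E: cost 43, value 158
- 3×A + 1×B + 1×E: cost 38, value 145
Best: 158 util.

158 util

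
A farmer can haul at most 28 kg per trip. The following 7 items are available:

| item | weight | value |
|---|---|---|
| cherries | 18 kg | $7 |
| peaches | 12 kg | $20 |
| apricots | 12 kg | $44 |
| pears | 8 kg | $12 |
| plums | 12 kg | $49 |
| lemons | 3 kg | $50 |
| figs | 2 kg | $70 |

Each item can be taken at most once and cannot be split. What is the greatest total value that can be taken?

Check high-value combinations within 28 kg:
- pears+plums+lemons+figs: weight 8+12+3+2=25, value 12+49+50+70=181
- apricots+pears+lemons+figs: weight 12+8+3+2=25, value 44+12+50+70=176
- plums+lemons+figs: weight 12+3+2=17, value 49+50+70=169
Best: $181.

$181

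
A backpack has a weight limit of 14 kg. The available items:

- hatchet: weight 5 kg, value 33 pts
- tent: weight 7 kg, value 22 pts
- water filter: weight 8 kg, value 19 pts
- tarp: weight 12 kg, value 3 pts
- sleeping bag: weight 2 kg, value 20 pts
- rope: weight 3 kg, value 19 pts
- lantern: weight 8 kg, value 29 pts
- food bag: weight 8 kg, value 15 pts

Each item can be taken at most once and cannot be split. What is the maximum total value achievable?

75 pts

Check high-value combinations within 14 kg:
- hatchet+tent+sleeping bag: weight 5+7+2=14, value 33+22+20=75
- hatchet+sleeping bag+rope: weight 5+2+3=10, value 33+20+19=72
- sleeping bag+rope+lantern: weight 2+3+8=13, value 20+19+29=68
- hatchet+lantern: weight 5+8=13, value 33+29=62
Best: 75 pts.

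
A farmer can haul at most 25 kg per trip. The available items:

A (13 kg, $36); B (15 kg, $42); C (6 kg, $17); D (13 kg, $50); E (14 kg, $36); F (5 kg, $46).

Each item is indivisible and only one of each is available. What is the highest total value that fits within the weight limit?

This is a 0/1 knapsack; check combinations near the capacity.
- C+D+F: weight 6+13+5=24, value 17+50+46=113
- A+C+F: weight 13+6+5=24, value 36+17+46=99
- C+E+F: weight 6+14+5=25, value 17+36+46=99
Best: $113.

$113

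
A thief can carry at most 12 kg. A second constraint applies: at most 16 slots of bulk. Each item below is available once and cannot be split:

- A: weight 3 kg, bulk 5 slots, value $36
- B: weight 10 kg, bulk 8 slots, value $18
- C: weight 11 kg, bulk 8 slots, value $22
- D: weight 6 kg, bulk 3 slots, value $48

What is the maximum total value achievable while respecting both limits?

$84

Feasible sets respecting both limits:
- A+D: weight 9, bulk 8, value 84
- D: weight 6, bulk 3, value 48
- A: weight 3, bulk 5, value 36
- C: weight 11, bulk 8, value 22
Best: $84.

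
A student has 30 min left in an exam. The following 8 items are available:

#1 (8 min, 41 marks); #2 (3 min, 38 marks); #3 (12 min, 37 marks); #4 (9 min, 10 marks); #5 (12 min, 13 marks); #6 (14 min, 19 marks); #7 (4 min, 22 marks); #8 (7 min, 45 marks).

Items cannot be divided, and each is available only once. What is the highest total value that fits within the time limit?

This is a 0/1 knapsack; check combinations near the capacity.
- #1+#2+#3+#8: time 8+3+12+7=30, value 41+38+37+45=161
- #1+#2+#7+#8: time 8+3+4+7=22, value 41+38+22+45=146
- #2+#3+#7+#8: time 3+12+4+7=26, value 38+37+22+45=142
Best: 161 marks.

161 marks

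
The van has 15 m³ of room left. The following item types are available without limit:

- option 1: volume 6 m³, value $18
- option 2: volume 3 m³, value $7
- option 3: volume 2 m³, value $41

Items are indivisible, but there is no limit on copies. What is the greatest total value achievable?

Best value-per-unit is option 3 at 41/2, and filling with it alone uses volume 7×2=14. No mix of the others beats 7×41 = 287.

$287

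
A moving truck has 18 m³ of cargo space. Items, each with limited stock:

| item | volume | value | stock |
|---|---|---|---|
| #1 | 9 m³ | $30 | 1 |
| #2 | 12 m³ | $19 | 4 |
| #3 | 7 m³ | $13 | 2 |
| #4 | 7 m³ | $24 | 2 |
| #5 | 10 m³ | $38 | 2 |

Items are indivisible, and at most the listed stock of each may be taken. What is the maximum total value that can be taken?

Top feasible selections:
- 1×#4 + 1×#5: volume 17, value 62
- 1×#1 + 1×#4: volume 16, value 54
- 1×#3 + 1×#5: volume 17, value 51
- 2×#4: volume 14, value 48
Best: $62.

$62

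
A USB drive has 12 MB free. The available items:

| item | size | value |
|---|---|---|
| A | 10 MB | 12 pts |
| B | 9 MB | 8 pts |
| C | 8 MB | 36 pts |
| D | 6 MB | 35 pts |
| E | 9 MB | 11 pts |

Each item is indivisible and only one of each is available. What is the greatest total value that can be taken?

This is a 0/1 knapsack; check combinations near the capacity.
- C: size 8, value 36
- D: size 6, value 35
- A: size 10, value 12
- E: size 9, value 11
Best: 36 pts.

36 pts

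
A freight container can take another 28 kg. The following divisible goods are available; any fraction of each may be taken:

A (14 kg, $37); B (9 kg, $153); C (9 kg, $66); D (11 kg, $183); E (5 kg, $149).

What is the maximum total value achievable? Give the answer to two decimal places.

Take in order of value per unit:
- E (149/5 per unit): all 5 → value 149, running total 149.00
- B (153/9 per unit): all 9 → value 153, running total 302.00
- D (183/11 per unit): all 11 → value 183, running total 485.00
- C (66/9 per unit): 3 of 9 → value 3×66/9 = 22.0000, running total 507.00
Total 507.00.

507.00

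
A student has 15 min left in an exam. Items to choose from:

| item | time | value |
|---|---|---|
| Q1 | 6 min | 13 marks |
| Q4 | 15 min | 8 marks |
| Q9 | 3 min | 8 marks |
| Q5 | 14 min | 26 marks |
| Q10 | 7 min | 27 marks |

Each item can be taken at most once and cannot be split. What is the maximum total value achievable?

Check high-value combinations within 15 min:
- Q1+Q10: time 6+7=13, value 13+27=40
- Q9+Q10: time 3+7=10, value 8+27=35
- Q10: time 7, value 27
Best: 40 marks.

40 marks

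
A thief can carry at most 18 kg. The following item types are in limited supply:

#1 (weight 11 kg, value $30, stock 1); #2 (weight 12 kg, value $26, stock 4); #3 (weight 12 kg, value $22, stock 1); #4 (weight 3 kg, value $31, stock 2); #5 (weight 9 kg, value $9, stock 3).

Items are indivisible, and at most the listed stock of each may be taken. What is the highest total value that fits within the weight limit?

$92

Best selections within weight 18 and stock limits:
- 1×#1 + 2×#4: weight 17, value 92
- 1×#2 + 2×#4: weight 18, value 88
- 1×#3 + 2×#4: weight 18, value 84
- 2×#4 + 1×#5: weight 15, value 71
Best: $92.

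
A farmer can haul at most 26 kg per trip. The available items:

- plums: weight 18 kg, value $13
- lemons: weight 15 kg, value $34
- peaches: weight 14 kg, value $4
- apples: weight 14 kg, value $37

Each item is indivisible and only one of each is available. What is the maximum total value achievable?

$37

Check high-value combinations within 26 kg:
- apples: weight 14, value 37
- lemons: weight 15, value 34
- plums: weight 18, value 13
- peaches: weight 14, value 4
Best: $37.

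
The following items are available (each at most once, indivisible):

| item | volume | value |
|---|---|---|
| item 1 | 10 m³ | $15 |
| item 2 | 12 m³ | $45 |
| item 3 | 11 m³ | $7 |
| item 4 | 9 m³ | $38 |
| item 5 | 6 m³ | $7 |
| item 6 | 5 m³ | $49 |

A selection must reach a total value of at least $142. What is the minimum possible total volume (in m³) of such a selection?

36

Subsets with value ≥ 142, sorted by total volume:
- item 1+item 2+item 4+item 6: volume 36, value 147
- item 1+item 2+item 4+item 5+item 6: volume 42, value 154
Minimum volume: 36 m³.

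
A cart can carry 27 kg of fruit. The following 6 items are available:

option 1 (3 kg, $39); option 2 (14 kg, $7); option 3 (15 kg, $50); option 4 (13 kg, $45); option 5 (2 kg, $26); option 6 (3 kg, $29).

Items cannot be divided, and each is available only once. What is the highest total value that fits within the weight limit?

$144

Check high-value combinations within 27 kg:
- option 1+option 3+option 5+option 6: weight 3+15+2+3=23, value 39+50+26+29=144
- option 1+option 4+option 5+option 6: weight 3+13+2+3=21, value 39+45+26+29=139
- option 1+option 3+option 6: weight 3+15+3=21, value 39+50+29=118
- option 1+option 3+option 5: weight 3+15+2=20, value 39+50+26=115
Best: $144.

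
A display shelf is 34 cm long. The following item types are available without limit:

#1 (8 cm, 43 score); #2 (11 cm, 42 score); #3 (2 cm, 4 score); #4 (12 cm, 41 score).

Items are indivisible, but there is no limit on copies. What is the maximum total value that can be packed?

Best value-per-unit is #1 at 43/8; filling with it alone gives 4×43 = 172.
Optimal mix: 4×#1 + 1×#3 → length 34, value 176.

176 score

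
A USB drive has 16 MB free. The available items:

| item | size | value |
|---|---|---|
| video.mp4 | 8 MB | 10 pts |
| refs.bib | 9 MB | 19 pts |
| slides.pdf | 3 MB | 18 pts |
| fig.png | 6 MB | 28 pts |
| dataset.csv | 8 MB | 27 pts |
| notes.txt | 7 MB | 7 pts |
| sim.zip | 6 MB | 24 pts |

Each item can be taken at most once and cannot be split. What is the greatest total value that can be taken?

70 pts

This is a 0/1 knapsack; check combinations near the capacity.
- slides.pdf+fig.png+sim.zip: size 3+6+6=15, value 18+28+24=70
- fig.png+dataset.csv: size 6+8=14, value 28+27=55
- slides.pdf+fig.png+notes.txt: size 3+6+7=16, value 18+28+7=53
- fig.png+sim.zip: size 6+6=12, value 28+24=52
- dataset.csv+sim.zip: size 8+6=14, value 27+24=51
Best: 70 pts.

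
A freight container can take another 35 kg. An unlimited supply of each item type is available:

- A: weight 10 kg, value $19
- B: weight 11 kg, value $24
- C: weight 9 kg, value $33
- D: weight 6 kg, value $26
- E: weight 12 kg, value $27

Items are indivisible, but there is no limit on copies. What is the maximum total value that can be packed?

Best value-per-unit is D at 26/6; filling with it alone gives 5×26 = 130.
Optimal mix: 1×C + 4×D → weight 33, value 137.

$137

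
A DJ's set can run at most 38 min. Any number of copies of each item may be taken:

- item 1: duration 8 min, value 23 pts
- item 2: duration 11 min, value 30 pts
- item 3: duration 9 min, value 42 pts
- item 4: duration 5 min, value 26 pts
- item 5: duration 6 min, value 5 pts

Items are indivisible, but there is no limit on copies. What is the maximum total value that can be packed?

Best value-per-unit is item 4 at 26/5; filling with it alone gives 7×26 = 182.
Optimal mix: 2×item 3 + 4×item 4 → duration 38, value 188.

188 pts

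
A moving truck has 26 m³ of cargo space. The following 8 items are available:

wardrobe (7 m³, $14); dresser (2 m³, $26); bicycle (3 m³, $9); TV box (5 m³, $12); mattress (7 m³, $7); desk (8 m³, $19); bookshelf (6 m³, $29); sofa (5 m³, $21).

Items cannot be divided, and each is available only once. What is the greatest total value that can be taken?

Check high-value combinations within 26 m³:
- dresser+TV box+desk+bookshelf+sofa: volume 2+5+8+6+5=26, value 26+12+19+29+21=107
- dresser+bicycle+desk+bookshelf+sofa: volume 2+3+8+6+5=24, value 26+9+19+29+21=104
- wardrobe+dresser+TV box+bookshelf+sofa: volume 7+2+5+6+5=25, value 14+26+12+29+21=102
Best: $107.

$107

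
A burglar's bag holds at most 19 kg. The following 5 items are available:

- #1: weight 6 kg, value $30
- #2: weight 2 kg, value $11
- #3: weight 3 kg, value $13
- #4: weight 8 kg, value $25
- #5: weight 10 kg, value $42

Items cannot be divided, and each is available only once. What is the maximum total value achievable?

$85

Check high-value combinations within 19 kg:
- #1+#3+#5: weight 6+3+10=19, value 30+13+42=85
- #1+#2+#5: weight 6+2+10=18, value 30+11+42=83
- #1+#2+#3+#4: weight 6+2+3+8=19, value 30+11+13+25=79
- #1+#5: weight 6+10=16, value 30+42=72
- #1+#3+#4: weight 6+3+8=17, value 30+13+25=68
Best: $85.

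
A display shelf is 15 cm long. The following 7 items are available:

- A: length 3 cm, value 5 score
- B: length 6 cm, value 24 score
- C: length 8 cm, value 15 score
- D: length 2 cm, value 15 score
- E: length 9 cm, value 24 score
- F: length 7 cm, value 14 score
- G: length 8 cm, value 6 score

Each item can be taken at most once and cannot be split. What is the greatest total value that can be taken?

Check high-value combinations within 15 cm:
- B+D+F: length 6+2+7=15, value 24+15+14=53
- B+E: length 6+9=15, value 24+24=48
- A+B+D: length 3+6+2=11, value 5+24+15=44
- A+D+E: length 3+2+9=14, value 5+15+24=44
- B+D: length 6+2=8, value 24+15=39
Best: 53 score.

53 score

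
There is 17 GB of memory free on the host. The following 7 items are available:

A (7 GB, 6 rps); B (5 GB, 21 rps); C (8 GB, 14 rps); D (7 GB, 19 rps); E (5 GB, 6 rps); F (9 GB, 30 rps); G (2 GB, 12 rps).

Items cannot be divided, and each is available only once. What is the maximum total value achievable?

63 rps

Check high-value combinations within 17 GB:
- B+F+G: memory 5+9+2=16, value 21+30+12=63
- B+D+G: memory 5+7+2=14, value 21+19+12=52
- B+F: memory 5+9=14, value 21+30=51
Best: 63 rps.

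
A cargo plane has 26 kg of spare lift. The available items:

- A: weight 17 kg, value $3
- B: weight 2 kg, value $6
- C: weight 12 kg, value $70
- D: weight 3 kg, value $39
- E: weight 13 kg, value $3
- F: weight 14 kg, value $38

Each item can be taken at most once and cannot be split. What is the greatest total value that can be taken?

$115

Check high-value combinations within 26 kg:
- B+C+D: weight 2+12+3=17, value 6+70+39=115
- C+D: weight 12+3=15, value 70+39=109
- C+F: weight 12+14=26, value 70+38=108
Best: $115.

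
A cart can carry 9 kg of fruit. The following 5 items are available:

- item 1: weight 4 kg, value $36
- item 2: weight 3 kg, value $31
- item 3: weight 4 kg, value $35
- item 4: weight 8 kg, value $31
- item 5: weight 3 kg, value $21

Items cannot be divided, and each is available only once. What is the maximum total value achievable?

$71

This is a 0/1 knapsack; check combinations near the capacity.
- item 1+item 3: weight 4+4=8, value 36+35=71
- item 1+item 2: weight 4+3=7, value 36+31=67
- item 2+item 3: weight 3+4=7, value 31+35=66
Best: $71.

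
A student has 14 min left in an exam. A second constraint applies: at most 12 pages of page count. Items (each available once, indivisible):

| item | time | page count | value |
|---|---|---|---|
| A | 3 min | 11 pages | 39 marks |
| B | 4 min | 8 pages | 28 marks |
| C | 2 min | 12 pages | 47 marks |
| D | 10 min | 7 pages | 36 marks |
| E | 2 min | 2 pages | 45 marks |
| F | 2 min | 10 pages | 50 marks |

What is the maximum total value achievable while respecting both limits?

95 marks

Feasible sets respecting both limits:
- E+F: time 4, page count 12, value 95
- D+E: time 12, page count 9, value 81
- B+E: time 6, page count 10, value 73
- F: time 2, page count 10, value 50
Best: 95 marks.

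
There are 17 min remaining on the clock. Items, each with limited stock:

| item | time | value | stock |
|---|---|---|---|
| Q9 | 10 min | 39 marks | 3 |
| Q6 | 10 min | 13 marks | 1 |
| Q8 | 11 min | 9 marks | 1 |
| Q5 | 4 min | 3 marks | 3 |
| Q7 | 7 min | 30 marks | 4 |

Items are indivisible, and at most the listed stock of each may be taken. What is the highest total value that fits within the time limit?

Best selections within time 17 and stock limits:
- 1×Q9 + 1×Q7: time 17, value 69
- 2×Q7: time 14, value 60
- 1×Q6 + 1×Q7: time 17, value 43
Best: 69 marks.

69 marks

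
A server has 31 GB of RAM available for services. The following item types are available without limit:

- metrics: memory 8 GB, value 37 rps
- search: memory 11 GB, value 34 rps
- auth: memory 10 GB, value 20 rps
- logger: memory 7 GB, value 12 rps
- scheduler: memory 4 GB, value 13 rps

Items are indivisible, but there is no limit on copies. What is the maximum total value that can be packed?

124 rps

Best value-per-unit is metrics at 37/8; filling with it alone gives 3×37 = 111.
Optimal mix: 3×metrics + 1×scheduler → memory 28, value 124.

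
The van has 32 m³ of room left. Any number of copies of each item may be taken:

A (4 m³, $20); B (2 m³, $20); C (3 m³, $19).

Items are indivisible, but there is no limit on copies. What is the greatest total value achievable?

Best value-per-unit is B at 20/2, and filling with it alone uses volume 16×2=32. No mix of the others beats 16×20 = 320.

$320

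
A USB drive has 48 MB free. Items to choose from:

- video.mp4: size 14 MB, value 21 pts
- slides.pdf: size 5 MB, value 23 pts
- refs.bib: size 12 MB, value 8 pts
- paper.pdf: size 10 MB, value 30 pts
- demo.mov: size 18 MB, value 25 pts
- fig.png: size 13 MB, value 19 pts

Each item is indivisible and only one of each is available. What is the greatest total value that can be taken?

Check high-value combinations within 48 MB:
- video.mp4+slides.pdf+paper.pdf+demo.mov: size 14+5+10+18=47, value 21+23+30+25=99
- slides.pdf+paper.pdf+demo.mov+fig.png: size 5+10+18+13=46, value 23+30+25+19=97
- video.mp4+slides.pdf+paper.pdf+fig.png: size 14+5+10+13=42, value 21+23+30+19=93
- slides.pdf+refs.bib+paper.pdf+demo.mov: size 5+12+10+18=45, value 23+8+30+25=86
Best: 99 pts.

99 pts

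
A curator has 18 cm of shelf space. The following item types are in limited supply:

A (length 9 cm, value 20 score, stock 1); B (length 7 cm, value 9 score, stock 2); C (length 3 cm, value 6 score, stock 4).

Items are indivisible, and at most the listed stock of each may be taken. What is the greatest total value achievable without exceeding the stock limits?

38 score

Best selections within length 18 and stock limits:
- 1×A + 3×C: length 18, value 38
- 1×A + 2×C: length 15, value 32
- 1×A + 1×B: length 16, value 29
- 1×B + 3×C: length 16, value 27
Best: 38 score.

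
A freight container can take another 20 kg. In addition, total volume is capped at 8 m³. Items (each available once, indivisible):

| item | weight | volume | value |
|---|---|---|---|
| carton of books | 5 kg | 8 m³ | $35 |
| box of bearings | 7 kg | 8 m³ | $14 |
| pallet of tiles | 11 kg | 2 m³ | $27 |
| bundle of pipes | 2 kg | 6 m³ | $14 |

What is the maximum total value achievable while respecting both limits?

$41

Feasible sets respecting both limits:
- pallet of tiles+bundle of pipes: weight 13, volume 8, value 41
- carton of books: weight 5, volume 8, value 35
- pallet of tiles: weight 11, volume 2, value 27
- box of bearings: weight 7, volume 8, value 14
Best: $41.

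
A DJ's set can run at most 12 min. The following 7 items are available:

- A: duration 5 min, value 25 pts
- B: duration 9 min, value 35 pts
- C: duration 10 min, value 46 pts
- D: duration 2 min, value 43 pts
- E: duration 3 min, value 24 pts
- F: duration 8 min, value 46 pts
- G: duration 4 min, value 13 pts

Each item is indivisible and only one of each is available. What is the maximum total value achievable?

92 pts

Check high-value combinations within 12 min:
- A+D+E: duration 5+2+3=10, value 25+43+24=92
- D+F: duration 2+8=10, value 43+46=89
- C+D: duration 10+2=12, value 46+43=89
- A+D+G: duration 5+2+4=11, value 25+43+13=81
- D+E+G: duration 2+3+4=9, value 43+24+13=80
Best: 92 pts.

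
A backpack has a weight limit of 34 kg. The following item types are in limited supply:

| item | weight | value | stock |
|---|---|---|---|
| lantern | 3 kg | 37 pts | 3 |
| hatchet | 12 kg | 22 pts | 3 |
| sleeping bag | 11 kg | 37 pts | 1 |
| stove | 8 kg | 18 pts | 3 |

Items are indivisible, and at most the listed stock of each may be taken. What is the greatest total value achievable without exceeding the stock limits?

170 pts

Best selections within weight 34 and stock limits:
- 3×lantern + 1×hatchet + 1×sleeping bag: weight 32, value 170
- 3×lantern + 1×sleeping bag + 1×stove: weight 28, value 166
Best: 170 pts.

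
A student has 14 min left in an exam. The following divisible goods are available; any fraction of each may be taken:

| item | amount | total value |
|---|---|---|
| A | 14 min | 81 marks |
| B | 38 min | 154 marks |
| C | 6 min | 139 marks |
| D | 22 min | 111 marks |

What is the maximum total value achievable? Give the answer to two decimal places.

185.29

Take in order of value per unit:
- C (139/6 per unit): all 6 → value 139, running total 139.00
- A (81/14 per unit): 8 of 14 → value 8×81/14 = 46.2857, running total 185.29
Total 185.29.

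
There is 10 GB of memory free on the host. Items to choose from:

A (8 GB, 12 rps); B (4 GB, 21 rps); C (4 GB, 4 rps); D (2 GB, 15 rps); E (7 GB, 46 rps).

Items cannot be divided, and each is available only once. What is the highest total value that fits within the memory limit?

61 rps

Check high-value combinations within 10 GB:
- D+E: memory 2+7=9, value 15+46=61
- E: memory 7, value 46
- B+C+D: memory 4+4+2=10, value 21+4+15=40
- B+D: memory 4+2=6, value 21+15=36
Best: 61 rps.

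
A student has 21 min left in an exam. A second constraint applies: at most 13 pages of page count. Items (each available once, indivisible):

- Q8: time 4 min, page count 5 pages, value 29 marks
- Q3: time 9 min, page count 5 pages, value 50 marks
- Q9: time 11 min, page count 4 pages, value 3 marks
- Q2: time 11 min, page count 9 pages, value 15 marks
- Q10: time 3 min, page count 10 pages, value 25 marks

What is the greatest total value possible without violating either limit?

Feasible sets respecting both limits:
- Q8+Q3: time 13, page count 10, value 79
- Q3+Q9: time 20, page count 9, value 53
- Q3: time 9, page count 5, value 50
- Q8+Q9: time 15, page count 9, value 32
Best: 79 marks.

79 marks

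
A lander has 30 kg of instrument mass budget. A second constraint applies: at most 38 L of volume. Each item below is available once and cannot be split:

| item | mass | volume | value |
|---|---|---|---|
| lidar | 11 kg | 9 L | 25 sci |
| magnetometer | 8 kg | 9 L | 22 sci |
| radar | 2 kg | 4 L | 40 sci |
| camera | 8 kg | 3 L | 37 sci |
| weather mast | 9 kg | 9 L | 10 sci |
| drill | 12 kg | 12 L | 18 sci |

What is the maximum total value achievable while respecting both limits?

124 sci

Feasible sets respecting both limits:
- lidar+magnetometer+radar+camera: mass 29, volume 25, value 124
- magnetometer+radar+camera+drill: mass 30, volume 28, value 117
- lidar+radar+camera+weather mast: mass 30, volume 25, value 112
- magnetometer+radar+camera+weather mast: mass 27, volume 25, value 109
Best: 124 sci.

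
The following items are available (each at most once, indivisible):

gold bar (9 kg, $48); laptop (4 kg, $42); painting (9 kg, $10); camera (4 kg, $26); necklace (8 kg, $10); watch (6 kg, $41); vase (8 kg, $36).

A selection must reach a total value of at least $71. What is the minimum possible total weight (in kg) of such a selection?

Subsets with value ≥ 71, sorted by total weight:
- laptop+watch: weight 10, value 83
- laptop+vase: weight 12, value 78
- gold bar+laptop: weight 13, value 90
Minimum weight: 10 kg.

10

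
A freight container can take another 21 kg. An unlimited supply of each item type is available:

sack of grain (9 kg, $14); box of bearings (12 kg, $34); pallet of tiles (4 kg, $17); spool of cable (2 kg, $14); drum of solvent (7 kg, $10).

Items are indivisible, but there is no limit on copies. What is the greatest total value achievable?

Best value-per-unit is spool of cable at 14/2, and filling with it alone uses weight 10×2=20. No mix of the others beats 10×14 = 140.

$140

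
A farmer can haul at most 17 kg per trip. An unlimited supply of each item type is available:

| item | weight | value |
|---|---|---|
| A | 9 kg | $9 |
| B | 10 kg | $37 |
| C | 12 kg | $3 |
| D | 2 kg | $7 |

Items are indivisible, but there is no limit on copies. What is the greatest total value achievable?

Best value-per-unit is B at 37/10; filling with it alone gives 1×37 = 37.
Optimal mix: 1×B + 3×D → weight 16, value 58.

$58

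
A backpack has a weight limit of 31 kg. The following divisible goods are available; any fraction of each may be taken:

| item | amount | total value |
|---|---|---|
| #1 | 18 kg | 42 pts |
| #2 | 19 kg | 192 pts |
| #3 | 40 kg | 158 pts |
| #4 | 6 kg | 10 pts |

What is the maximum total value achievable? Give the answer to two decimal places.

239.40

Take in order of value per unit:
- #2 (192/19 per unit): all 19 → value 192, running total 192.00
- #3 (158/40 per unit): 12 of 40 → value 12×158/40 = 47.4000, running total 239.40
Total 239.40.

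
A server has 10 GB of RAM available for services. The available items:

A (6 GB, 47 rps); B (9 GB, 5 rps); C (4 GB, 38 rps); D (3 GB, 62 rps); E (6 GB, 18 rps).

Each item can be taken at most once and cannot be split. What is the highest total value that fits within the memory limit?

109 rps

This is a 0/1 knapsack; check combinations near the capacity.
- A+D: memory 6+3=9, value 47+62=109
- C+D: memory 4+3=7, value 38+62=100
- A+C: memory 6+4=10, value 47+38=85
- D+E: memory 3+6=9, value 62+18=80
Best: 109 rps.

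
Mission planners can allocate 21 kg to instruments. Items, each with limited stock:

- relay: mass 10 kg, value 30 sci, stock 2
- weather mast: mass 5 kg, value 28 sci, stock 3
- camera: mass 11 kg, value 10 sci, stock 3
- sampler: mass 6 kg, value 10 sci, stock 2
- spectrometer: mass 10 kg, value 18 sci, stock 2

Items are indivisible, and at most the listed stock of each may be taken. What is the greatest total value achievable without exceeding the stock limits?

94 sci

Top feasible selections:
- 3×weather mast + 1×sampler: mass 21, value 94
- 1×relay + 2×weather mast: mass 20, value 86
- 3×weather mast: mass 15, value 84
Best: 94 sci.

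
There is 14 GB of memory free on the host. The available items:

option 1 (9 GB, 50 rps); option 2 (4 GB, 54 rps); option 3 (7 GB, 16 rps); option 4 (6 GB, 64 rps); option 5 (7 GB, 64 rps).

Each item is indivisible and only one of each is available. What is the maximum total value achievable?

Check high-value combinations within 14 GB:
- option 4+option 5: memory 6+7=13, value 64+64=128
- option 2+option 4: memory 4+6=10, value 54+64=118
- option 2+option 5: memory 4+7=11, value 54+64=118
- option 1+option 2: memory 9+4=13, value 50+54=104
Best: 128 rps.

128 rps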